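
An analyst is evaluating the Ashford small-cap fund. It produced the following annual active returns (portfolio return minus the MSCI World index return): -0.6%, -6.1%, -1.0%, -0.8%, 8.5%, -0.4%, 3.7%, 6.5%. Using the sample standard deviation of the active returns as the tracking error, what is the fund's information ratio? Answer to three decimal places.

Mean return μ = 9.80 / 8 = 1.2250%
Sample std dev = √[155.5550 / 7] = 4.7140%
IR = μ / tracking error = 1.2250 / 4.7140 = 0.2599

0.260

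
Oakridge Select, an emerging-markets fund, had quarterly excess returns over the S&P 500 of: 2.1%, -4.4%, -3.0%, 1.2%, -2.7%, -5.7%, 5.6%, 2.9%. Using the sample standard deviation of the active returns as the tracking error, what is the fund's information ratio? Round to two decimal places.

Mean return r̄ = -4.00 / 8 = -0.5000%
Sample σ = √[Σ(r − r̄)² / 7] = √[111.7600 / 7] = √15.9657 = 3.9957%
IR = r̄ / tracking error = -0.5000 / 3.9957 = -0.1251

-0.13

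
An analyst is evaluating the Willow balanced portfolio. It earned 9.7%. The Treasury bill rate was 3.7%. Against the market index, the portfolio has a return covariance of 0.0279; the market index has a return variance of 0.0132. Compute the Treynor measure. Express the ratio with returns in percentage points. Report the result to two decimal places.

2.84

β = Cov / Var = 0.0279 / 0.0132 = 2.1136
Treynor = (Rp − Rf) / β = (9.7% − 3.7%) / 2.1136 = 6.00 / 2.1136 = 2.8388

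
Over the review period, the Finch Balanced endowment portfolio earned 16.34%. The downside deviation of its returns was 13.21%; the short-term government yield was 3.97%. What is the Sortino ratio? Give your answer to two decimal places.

0.94

Sortino = (Rp − Rf) / σd = (16.34% − 3.97%) / 13.21% = 12.37% / 13.21% = 0.9364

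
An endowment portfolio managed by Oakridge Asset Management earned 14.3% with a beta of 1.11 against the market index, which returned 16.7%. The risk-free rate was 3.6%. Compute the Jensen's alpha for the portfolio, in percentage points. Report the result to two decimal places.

CAPM expected return = Rf + β(Rm − Rf) = 3.6% + 1.11 × (16.7% − 3.6%) = 3.6 + 1.11 × 13.10 = 18.1410%
Jensen's α = Rp − E[R] = 14.3% − 18.1410% = -3.8410

-3.84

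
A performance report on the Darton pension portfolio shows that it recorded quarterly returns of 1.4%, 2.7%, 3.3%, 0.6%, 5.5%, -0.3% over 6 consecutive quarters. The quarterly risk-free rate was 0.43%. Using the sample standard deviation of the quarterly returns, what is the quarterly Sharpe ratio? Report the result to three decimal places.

0.848

Mean return μ = 13.20 / 6 = 2.2000%
Sample std dev = √[21.8000 / 5] = 2.0881%
Sharpe = (μ − rf) / σ = (2.2000 − 0.43) / 2.0881 = 1.7700 / 2.0881 = 0.8477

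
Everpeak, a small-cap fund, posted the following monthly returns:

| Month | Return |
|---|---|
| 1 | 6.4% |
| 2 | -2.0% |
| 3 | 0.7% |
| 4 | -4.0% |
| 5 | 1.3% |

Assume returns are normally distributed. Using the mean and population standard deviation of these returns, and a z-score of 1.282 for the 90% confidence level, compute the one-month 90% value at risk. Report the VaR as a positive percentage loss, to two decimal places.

Mean return μ = 2.40 / 5 = 0.4800%
Σ(r − μ)² = 61.9880; population σ = √(61.9880/5) = 3.5210%
VaR = −(μ − z·σ) = −(0.4800 − 1.282 × 3.5210) = −(-4.0339) = 4.0339%

4.03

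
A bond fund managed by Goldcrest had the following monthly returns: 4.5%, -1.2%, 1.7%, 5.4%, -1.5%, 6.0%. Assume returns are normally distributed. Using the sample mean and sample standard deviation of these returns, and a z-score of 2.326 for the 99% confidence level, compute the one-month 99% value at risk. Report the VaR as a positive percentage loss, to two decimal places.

5.23

Mean return r̄ = 14.90 / 6 = 2.4833%
Sample σ = √[Σ(r − r̄)² / 5] = √[54.9883 / 5] = √10.9977 = 3.3163%
VaR = −(r̄ − z·σ) = −(2.4833 − 2.326 × 3.3163) = −(-5.2304) = 5.2304%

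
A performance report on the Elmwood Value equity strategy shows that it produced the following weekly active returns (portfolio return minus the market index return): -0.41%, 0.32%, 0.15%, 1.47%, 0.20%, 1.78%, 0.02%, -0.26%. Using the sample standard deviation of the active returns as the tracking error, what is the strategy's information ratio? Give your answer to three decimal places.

Mean return r̄ = 3.270 / 8 = 0.4088%
Σ(r − r̄)² = (-0.41 − 0.4088)² + (0.32 − 0.4088)² + (0.15 − 0.4088)² + … = 4.3937
sample σ = √(4.3937 / 7) = √0.6277 = 0.7923%
IR = r̄ / tracking error = 0.4088 / 0.7923 = 0.5160

0.516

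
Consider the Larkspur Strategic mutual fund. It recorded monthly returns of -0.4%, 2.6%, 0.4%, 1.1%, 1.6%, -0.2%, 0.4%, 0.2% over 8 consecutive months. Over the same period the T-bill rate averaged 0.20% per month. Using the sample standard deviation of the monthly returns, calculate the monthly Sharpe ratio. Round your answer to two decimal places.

0.51

Mean return r̄ = 5.70 / 8 = 0.7125%
Sample std dev = √[7.0288 / 7] = 1.0021%
Sharpe = (r̄ − rf) / σ = (0.7125 − 0.2) / 1.0021 = 0.5125 / 1.0021 = 0.5114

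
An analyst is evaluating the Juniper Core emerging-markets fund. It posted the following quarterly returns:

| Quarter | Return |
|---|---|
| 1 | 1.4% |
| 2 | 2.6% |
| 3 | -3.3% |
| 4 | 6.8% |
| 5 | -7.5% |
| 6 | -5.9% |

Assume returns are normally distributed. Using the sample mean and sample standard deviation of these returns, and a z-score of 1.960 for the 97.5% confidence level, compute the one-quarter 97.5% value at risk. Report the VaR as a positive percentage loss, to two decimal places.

μ = (1.4 + 2.6 − 3.3 + 6.8 − 7.5 − 5.9) / 6 = -5.90 / 6 = -0.9833%
Σ(r − μ)² = (1.4 − (-0.9833))² + (2.6 − (-0.9833))² + (-3.3 − (-0.9833))² + … = 151.1083
σ = √[151.1083 / 5] = 5.4974%
VaR = −(μ − z·σ) = −(-0.9833 − 1.960 × 5.4974) = −(-11.7582) = 11.7582%

11.76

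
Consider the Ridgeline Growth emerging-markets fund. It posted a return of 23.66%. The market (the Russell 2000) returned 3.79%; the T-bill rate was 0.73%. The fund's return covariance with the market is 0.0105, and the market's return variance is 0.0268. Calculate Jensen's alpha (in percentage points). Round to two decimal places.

21.73

β = Cov / Var = 0.0105 / 0.0268 = 0.3918
E[R] = Rf + β(Rm − Rf) = 0.73% + 0.3918 × (3.79% − 0.73%) = 1.9289%
α = Rp − E[R] = 23.66% − 1.9289% = 21.7311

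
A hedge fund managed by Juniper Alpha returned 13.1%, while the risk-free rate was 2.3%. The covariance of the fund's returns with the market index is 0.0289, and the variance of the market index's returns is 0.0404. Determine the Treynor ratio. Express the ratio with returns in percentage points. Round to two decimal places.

β = Cov / Var = 0.0289 / 0.0404 = 0.7153
Treynor = (Rp − Rf) / β = (13.1% − 2.3%) / 0.7153 = 10.80 / 0.7153 = 15.0986

15.10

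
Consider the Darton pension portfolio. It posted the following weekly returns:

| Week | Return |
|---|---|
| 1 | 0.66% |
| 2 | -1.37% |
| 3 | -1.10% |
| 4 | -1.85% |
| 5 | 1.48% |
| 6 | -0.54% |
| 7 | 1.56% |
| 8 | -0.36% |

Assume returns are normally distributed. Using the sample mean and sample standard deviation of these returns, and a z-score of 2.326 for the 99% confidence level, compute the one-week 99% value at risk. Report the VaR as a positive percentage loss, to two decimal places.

3.20

μ = (0.66 − 1.37 − 1.1 − 1.85 + 1.48 − 0.54 + 1.56 − 0.36) / 8 = -1.520 / 8 = -0.1900%
Σ(r − μ)² = (0.66 − (-0.1900))² + (-1.37 − (-0.1900))² + … = 11.7014
sample σ = √(11.7014 / 7) = √1.6716 = 1.2929%
VaR = −(μ − z·σ) = −(-0.1900 − 2.326 × 1.2929) = −(-3.1973) = 3.1973%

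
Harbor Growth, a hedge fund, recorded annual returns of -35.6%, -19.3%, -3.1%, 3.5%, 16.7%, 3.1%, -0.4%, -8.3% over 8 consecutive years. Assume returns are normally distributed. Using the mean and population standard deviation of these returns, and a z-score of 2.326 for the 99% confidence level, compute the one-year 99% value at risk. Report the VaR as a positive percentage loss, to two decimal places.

40.16

r̄ = (-35.6 − 19.3 − 3.1 + 3.5 + 16.7 + 3.1 − 0.4 − 8.3) / 8 = -43.40 / 8 = -5.4250%
Population σ = √[Σ(r − r̄)² / 8] = √[1783.8150 / 8] = √222.9769 = 14.9324%
VaR = −(r̄ − z·σ) = −(-5.4250 − 2.326 × 14.9324) = −(-40.1578) = 40.1578%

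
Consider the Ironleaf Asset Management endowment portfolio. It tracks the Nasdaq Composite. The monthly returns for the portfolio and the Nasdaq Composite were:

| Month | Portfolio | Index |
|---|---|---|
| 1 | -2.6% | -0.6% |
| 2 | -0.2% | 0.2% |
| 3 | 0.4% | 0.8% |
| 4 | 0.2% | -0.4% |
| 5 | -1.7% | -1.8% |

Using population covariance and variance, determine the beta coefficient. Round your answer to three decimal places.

r̄p = -0.7800%,  r̄m = -0.3600%
Cov = Σ(rp − r̄p)(rm − r̄m) / 5 = 0.6832
Var(rm) = Σ(rm − r̄m)² / 5 = 0.7584
β = Cov / Var = 0.6832 / 0.7584 = 0.9008

0.901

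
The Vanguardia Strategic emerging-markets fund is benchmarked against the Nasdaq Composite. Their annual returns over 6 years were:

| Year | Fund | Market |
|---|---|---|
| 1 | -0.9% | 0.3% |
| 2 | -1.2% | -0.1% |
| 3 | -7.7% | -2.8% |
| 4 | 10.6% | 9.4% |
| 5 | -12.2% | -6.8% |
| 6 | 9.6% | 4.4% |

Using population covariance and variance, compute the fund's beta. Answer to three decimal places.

r̄p = -0.3000%,  r̄m = 0.7333%
Cov = Σ(rp − r̄p)(rm − r̄m) / 6 = 41.2617
Var(rm) = Σ(rm − r̄m)² / 6 = 26.4456
β = Cov / Var = 41.2617 / 26.4456 = 1.5602

1.560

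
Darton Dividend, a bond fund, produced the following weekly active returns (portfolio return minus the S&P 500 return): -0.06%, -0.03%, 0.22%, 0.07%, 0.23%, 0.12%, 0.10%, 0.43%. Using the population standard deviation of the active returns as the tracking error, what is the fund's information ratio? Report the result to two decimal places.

r̄ = (-0.06 − 0.03 + 0.22 + 0.07 + 0.23 + 0.12 + 0.1 + 0.43) / 8 = 1.080 / 8 = 0.1350%
Σ(r − r̄)² = 0.1742; population σ = √(0.1742/8) = 0.1476%
IR = r̄ / tracking error = 0.1350 / 0.1476 = 0.9146

0.91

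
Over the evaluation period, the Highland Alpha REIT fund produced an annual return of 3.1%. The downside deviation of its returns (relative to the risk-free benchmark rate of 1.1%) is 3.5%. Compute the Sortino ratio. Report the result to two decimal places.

0.57

Sortino = (Rp − Rf) / σd = (3.1% − 1.1%) / 3.5% = 2.00% / 3.5% = 0.5714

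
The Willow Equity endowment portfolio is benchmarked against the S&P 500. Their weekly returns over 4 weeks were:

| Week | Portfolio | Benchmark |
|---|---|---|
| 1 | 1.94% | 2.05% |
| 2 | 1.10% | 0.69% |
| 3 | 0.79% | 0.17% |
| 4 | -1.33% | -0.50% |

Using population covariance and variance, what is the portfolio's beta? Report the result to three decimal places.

1.149

r̄p = 0.6250%,  r̄m = 0.6025%
Cov = Σ(rp − r̄p)(rm − r̄m) / 4 = 1.0073
Var(rm) = Σ(rm − r̄m)² / 4 = 0.8764
β = Cov / Var = 1.0073 / 0.8764 = 1.1494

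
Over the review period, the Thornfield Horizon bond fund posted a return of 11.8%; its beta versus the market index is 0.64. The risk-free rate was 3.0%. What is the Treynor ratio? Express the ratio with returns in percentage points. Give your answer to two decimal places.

13.75

Treynor = (Rp − Rf) / β = (11.8% − 3.0%) / 0.64 = 8.80 / 0.64 = 13.7500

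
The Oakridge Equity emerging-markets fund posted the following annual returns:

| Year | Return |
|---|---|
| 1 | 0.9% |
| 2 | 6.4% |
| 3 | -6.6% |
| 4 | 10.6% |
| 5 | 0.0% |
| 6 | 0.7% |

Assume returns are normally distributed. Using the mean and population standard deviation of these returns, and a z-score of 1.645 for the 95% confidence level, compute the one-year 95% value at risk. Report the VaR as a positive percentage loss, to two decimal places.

Mean return r̄ = 12.00 / 6 = 2.0000%
Σ(r − r̄)² = 174.1800; population σ = √(174.1800/6) = 5.3879%
VaR = −(r̄ − z·σ) = −(2.0000 − 1.645 × 5.3879) = −(-6.8631) = 6.8631%

6.86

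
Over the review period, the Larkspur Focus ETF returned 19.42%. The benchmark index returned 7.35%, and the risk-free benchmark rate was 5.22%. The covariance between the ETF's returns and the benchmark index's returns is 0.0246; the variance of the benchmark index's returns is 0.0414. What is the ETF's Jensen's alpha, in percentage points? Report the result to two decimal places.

β = Cov / Var = 0.0246 / 0.0414 = 0.5942
E[R] = Rf + β(Rm − Rf) = 5.22% + 0.5942 × (7.35% − 5.22%) = 6.4856%
α = Rp − E[R] = 19.42% − 6.4856% = 12.9344

12.93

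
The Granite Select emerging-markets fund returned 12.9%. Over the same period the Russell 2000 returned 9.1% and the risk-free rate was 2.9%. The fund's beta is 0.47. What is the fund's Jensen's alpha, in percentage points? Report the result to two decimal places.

CAPM expected return = Rf + β(Rm − Rf) = 2.9% + 0.47 × (9.1% − 2.9%) = 2.9 + 0.47 × 6.20 = 5.8140%
Jensen's α = Rp − E[R] = 12.9% − 5.8140% = 7.0860

7.09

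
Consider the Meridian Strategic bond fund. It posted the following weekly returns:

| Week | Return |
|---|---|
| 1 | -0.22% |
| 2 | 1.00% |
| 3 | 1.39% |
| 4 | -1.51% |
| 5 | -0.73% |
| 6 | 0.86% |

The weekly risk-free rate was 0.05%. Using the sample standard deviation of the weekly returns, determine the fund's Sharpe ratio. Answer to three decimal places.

0.072

μ = (-0.22 + 1 + 1.39 − 1.51 − 0.73 + 0.86) / 6 = 0.790 / 6 = 0.1317%
Sample std dev = √[6.4291 / 5] = 1.1339%
Sharpe = (μ − rf) / σ = (0.1317 − 0.05) / 1.1339 = 0.0817 / 1.1339 = 0.0721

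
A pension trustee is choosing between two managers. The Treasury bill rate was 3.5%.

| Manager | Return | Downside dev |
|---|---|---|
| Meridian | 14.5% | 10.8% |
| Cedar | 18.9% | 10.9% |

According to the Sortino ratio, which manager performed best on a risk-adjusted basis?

Meridian: Sortino ratio = (14.5% − 3.5%) / 10.8% = 1.019
Cedar: Sortino ratio = (18.9% − 3.5%) / 10.9% = 1.413
Highest: Cedar (1.413).

Cedar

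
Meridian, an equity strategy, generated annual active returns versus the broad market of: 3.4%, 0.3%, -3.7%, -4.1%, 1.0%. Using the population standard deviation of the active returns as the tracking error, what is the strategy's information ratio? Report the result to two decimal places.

μ = (3.4 + 0.3 − 3.7 − 4.1 + 1) / 5 = -3.10 / 5 = -0.6200%
Σ(r − μ)² = (3.4 − (-0.6200))² + (0.3 − (-0.6200))² + … = 41.2280
σ = √[41.2280 / 5] = 2.8715%
IR = μ / tracking error = -0.6200 / 2.8715 = -0.2159

-0.22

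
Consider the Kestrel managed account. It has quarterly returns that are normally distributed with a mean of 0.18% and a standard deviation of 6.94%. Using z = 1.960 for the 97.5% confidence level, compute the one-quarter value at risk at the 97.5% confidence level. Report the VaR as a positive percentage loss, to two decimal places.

13.42

VaR (as % loss) = −(μ − z·σ) = −(0.18% − 1.960 × 6.94%) = −(-13.4224%) = 13.4224%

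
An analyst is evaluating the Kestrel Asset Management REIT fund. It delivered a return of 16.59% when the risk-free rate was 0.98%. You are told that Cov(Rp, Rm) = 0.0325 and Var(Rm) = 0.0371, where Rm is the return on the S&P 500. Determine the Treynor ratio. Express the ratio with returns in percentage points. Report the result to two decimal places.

17.82

β = Cov / Var = 0.0325 / 0.0371 = 0.8760
Treynor = (Rp − Rf) / β = (16.59% − 0.98%) / 0.8760 = 15.61 / 0.8760 = 17.8196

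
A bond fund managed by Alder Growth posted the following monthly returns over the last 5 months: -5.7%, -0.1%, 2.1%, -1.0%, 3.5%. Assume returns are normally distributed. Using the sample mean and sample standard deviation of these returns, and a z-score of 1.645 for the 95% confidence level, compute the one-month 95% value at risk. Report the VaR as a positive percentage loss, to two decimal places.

r̄ = (-5.7 − 0.1 + 2.1 − 1 + 3.5) / 5 = -1.20 / 5 = -0.2400%
Σ(r − r̄)² = (-5.7 − (-0.2400))² + (-0.1 − (-0.2400))² + … = 49.8720
σ = √[49.8720 / 4] = 3.5310%
VaR = −(r̄ − z·σ) = −(-0.2400 − 1.645 × 3.5310) = −(-6.0485) = 6.0485%

6.05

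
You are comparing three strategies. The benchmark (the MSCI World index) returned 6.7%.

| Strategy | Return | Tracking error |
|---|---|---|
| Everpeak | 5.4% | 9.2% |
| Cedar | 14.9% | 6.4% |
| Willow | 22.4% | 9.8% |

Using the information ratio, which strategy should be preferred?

Willow

Everpeak: IR = (5.4% − 6.7%) / 9.2% = -0.141
Cedar: IR = (14.9% − 6.7%) / 6.4% = 1.281
Willow: IR = (22.4% − 6.7%) / 9.8% = 1.602
Highest: Willow (1.602).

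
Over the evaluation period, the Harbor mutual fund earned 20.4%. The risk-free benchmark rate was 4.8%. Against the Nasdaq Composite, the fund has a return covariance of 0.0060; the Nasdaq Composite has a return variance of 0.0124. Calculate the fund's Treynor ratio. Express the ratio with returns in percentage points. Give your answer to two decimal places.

β = Cov / Var = 0.0060 / 0.0124 = 0.4839
Treynor = (Rp − Rf) / β = (20.4% − 4.8%) / 0.4839 = 15.60 / 0.4839 = 32.2381

32.24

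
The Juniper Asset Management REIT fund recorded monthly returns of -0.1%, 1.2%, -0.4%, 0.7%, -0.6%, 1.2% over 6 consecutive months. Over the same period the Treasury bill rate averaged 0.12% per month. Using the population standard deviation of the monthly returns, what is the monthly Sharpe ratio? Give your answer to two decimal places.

0.29

r̄ = (-0.1 + 1.2 − 0.4 + 0.7 − 0.6 + 1.2) / 6 = 2.00 / 6 = 0.3333%
Σ(r − r̄)² = (-0.1 − 0.3333)² + (1.2 − 0.3333)² + (-0.4 − 0.3333)² + … = 3.2333
population σ = √(3.2333 / 6) = √0.5389 = 0.7341%
Sharpe = (r̄ − rf) / σ = (0.3333 − 0.12) / 0.7341 = 0.2133 / 0.7341 = 0.2906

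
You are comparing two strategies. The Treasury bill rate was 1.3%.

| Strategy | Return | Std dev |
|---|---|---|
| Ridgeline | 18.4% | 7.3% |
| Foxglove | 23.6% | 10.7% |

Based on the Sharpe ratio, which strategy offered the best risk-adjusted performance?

Ridgeline

Ridgeline: Sharpe ratio = (18.4% − 1.3%) / 7.3% = 2.342
Foxglove: Sharpe ratio = (23.6% − 1.3%) / 10.7% = 2.084
Highest: Ridgeline (2.342).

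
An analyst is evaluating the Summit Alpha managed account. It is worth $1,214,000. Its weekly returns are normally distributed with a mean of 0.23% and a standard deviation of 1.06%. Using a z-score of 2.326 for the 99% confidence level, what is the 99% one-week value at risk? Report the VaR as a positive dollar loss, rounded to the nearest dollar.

$27,140

Return at the 99% tail: μ − z·σ = 0.23% − 2.326 × 1.06% = 0.23 − 2.46556 = -2.23556%
VaR = −(-2.23556%) × $1,214,000 = 2.23556% × $1,214,000 = $27,140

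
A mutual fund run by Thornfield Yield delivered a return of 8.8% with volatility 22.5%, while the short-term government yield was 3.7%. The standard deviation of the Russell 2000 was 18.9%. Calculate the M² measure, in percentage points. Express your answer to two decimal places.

Sharpe = (Rp − Rf) / σp = (8.8% − 3.7%) / 22.5% = 0.2267
M² = Rf + Sharpe × σm = 3.7% + 0.2267 × 18.9% = 7.9846%

7.98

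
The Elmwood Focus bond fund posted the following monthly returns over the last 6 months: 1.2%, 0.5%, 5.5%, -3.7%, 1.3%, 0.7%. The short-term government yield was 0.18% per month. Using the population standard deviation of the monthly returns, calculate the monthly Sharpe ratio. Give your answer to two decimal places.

r̄ = (1.2 + 0.5 + 5.5 − 3.7 + 1.3 + 0.7) / 6 = 0.9167%
Population std dev = √[42.7683 / 6] = 2.6698%
Sharpe = (r̄ − rf) / σ = (0.9167 − 0.18) / 2.6698 = 0.7367 / 2.6698 = 0.2759

0.28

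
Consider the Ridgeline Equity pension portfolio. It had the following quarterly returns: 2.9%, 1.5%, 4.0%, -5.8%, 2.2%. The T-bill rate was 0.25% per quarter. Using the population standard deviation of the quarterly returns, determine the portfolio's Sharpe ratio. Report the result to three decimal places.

Mean return r̄ = 4.80 / 5 = 0.9600%
Σ(r − r̄)² = (2.9 − 0.9600)² + (1.5 − 0.9600)² + (4 − 0.9600)² + … = 60.5320
σ = √[60.5320 / 5] = 3.4794%
Sharpe = (r̄ − rf) / σ = (0.9600 − 0.25) / 3.4794 = 0.7100 / 3.4794 = 0.2041

0.204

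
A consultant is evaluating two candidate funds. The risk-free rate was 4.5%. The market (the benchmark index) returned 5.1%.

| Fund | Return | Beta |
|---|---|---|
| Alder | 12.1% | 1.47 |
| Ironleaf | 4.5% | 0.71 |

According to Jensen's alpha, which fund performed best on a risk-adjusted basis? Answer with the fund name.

Alder

Alder: α = 12.1% − [4.5% + 1.47 × (5.1% − 4.5%)] = 6.718
Ironleaf: α = 4.5% − [4.5% + 0.71 × (5.1% − 4.5%)] = -0.426
Highest: Alder (6.718).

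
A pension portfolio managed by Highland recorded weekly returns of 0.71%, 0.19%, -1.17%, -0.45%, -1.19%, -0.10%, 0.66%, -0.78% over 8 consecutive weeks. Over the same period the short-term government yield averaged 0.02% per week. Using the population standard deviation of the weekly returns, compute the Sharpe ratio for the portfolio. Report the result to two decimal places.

Mean return μ = -2.130 / 8 = -0.2663%
Σ(r − μ)² = (0.71 − (-0.2663))² + (0.19 − (-0.2663))² + (-1.17 − (-0.2663))² + … = 4.0146
population σ = √(4.0146 / 8) = √0.5018 = 0.7084%
Sharpe = (μ − rf) / σ = (-0.2663 − 0.02) / 0.7084 = -0.2863 / 0.7084 = -0.4042

-0.40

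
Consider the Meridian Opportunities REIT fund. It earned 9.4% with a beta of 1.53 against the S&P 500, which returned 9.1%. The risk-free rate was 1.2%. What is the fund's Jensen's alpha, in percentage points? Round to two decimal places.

-3.89

CAPM expected return = Rf + β(Rm − Rf) = 1.2% + 1.53 × (9.1% − 1.2%) = 1.2 + 1.53 × 7.90 = 13.2870%
Jensen's α = Rp − E[R] = 9.4% − 13.2870% = -3.8870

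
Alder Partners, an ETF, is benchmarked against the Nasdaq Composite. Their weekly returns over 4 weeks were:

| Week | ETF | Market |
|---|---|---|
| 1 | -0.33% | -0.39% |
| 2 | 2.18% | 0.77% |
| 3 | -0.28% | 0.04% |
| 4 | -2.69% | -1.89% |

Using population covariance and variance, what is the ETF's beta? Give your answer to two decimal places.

r̄p = -0.2800%,  r̄m = -0.3675%
Cov = Σ(rp − r̄p)(rm − r̄m) / 4 = 1.6172
Var(rm) = Σ(rm − r̄m)² / 4 = 0.9446
β = Cov / Var = 1.6172 / 0.9446 = 1.7120

1.71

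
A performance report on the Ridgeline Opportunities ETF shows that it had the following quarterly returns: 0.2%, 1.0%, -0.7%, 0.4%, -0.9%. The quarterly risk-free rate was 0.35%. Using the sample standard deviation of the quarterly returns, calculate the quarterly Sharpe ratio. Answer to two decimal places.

-0.44

Mean return μ = 0.00 / 5 = 0.0000%
Σ(r − μ)² = 2.5000; sample σ = √(2.5000/4) = 0.7906%
Sharpe = (μ − rf) / σ = (0.0000 − 0.35) / 0.7906 = -0.3500 / 0.7906 = -0.4427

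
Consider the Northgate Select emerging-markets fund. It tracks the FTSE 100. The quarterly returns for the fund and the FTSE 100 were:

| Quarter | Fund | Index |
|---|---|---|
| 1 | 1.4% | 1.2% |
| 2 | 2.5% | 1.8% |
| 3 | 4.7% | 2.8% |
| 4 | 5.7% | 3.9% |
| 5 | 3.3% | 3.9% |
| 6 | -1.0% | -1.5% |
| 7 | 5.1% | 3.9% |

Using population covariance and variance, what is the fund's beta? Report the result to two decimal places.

1.10

r̄p = 3.1000%,  r̄m = 2.2857%
Cov = Σ(rp − r̄p)(rm − r̄m) / 7 = 3.7471
Var(rm) = Σ(rm − r̄m)² / 7 = 3.4041
β = Cov / Var = 3.7471 / 3.4041 = 1.1008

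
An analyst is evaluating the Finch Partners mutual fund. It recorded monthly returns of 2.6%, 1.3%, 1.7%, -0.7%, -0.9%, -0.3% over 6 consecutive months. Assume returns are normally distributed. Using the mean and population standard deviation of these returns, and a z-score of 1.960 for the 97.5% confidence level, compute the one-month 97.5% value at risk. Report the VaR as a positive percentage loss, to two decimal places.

1.97

r̄ = (2.6 + 1.3 + 1.7 − 0.7 − 0.9 − 0.3) / 6 = 0.6167%
Σ(r − r̄)² = (2.6 − 0.6167)² + (1.3 − 0.6167)² + … = 10.4483
σ = √[10.4483 / 6] = 1.3196%
VaR = −(r̄ − z·σ) = −(0.6167 − 1.960 × 1.3196) = −(-1.9697) = 1.9697%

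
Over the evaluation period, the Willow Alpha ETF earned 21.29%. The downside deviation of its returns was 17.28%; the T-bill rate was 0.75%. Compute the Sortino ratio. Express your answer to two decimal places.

Sortino = (Rp − Rf) / σd = (21.29% − 0.75%) / 17.28% = 20.54% / 17.28% = 1.1887

1.19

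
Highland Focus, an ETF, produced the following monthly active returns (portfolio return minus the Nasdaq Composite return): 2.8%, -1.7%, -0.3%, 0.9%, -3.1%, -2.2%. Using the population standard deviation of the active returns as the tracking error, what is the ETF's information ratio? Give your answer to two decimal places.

-0.30

r̄ = (2.8 − 1.7 − 0.3 + 0.9 − 3.1 − 2.2) / 6 = -0.6000%
Σ(r − r̄)² = 23.9200; population σ = √(23.9200/6) = 1.9967%
IR = r̄ / tracking error = -0.6000 / 1.9967 = -0.3005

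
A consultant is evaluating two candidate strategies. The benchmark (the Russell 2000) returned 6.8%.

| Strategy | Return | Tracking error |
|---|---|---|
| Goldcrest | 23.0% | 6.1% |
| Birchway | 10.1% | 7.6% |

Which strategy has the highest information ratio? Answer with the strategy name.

Goldcrest: IR = (23.0% − 6.8%) / 6.1% = 2.656
Birchway: IR = (10.1% − 6.8%) / 7.6% = 0.434
Highest: Goldcrest (2.656).

Goldcrest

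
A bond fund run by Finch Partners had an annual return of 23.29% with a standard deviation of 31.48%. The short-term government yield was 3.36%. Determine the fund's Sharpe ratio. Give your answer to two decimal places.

Sharpe = (Rp − Rf) / σp = (23.29% − 3.36%) / 31.48% = 19.93% / 31.48% = 0.6331

0.63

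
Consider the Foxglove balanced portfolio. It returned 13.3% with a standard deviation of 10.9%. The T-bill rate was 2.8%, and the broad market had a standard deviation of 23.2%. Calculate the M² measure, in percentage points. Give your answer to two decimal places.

Sharpe = (Rp − Rf) / σp = (13.3% − 2.8%) / 10.9% = 0.9633
M² = Rf + Sharpe × σm = 2.8% + 0.9633 × 23.2% = 25.1486%

25.15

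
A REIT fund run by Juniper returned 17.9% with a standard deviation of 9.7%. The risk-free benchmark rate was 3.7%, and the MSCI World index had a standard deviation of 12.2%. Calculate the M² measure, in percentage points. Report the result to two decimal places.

21.56

Sharpe = (Rp − Rf) / σp = (17.9% − 3.7%) / 9.7% = 1.4639
M² = Rf + Sharpe × σm = 3.7% + 1.4639 × 12.2% = 21.5596%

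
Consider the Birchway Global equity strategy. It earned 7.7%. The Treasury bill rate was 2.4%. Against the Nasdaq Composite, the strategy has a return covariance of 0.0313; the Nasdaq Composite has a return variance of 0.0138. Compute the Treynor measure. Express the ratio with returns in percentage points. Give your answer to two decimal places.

2.34

β = Cov / Var = 0.0313 / 0.0138 = 2.2681
Treynor = (Rp − Rf) / β = (7.7% − 2.4%) / 2.2681 = 5.30 / 2.2681 = 2.3368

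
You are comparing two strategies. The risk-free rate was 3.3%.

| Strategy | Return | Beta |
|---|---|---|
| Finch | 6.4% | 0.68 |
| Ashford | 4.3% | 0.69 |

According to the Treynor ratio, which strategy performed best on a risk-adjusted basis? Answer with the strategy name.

Finch

Finch: Treynor = (6.4% − 3.3%) / 0.68 = 4.559
Ashford: Treynor = (4.3% − 3.3%) / 0.69 = 1.449
Highest: Finch (4.559).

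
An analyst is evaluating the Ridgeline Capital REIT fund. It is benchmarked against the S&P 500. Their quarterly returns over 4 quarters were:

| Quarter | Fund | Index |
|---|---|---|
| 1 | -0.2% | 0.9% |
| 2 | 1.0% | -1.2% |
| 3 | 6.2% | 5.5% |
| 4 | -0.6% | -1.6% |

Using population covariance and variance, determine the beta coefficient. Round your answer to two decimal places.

r̄p = 1.6000%,  r̄m = 0.9000%
Cov = Σ(rp − r̄p)(rm − r̄m) / 4 = 6.9800
Var(rm) = Σ(rm − r̄m)² / 4 = 7.9550
β = Cov / Var = 6.9800 / 7.9550 = 0.8774

0.88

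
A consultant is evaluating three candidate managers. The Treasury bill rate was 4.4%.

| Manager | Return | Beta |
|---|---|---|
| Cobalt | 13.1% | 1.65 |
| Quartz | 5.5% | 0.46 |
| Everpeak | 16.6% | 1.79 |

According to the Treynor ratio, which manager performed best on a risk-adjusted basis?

Everpeak

Cobalt: Treynor = (13.1% − 4.4%) / 1.65 = 5.273
Quartz: Treynor = (5.5% − 4.4%) / 0.46 = 2.391
Everpeak: Treynor = (16.6% − 4.4%) / 1.79 = 6.816
Highest: Everpeak (6.816).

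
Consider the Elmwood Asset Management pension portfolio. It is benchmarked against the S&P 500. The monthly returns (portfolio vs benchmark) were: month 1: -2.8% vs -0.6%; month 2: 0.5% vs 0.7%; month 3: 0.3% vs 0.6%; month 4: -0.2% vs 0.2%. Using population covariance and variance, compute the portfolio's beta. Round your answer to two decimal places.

2.54

r̄p = -0.5500%,  r̄m = 0.2250%
Cov = Σ(rp − r̄p)(rm − r̄m) / 4 = 0.6663
Var(rm) = Σ(rm − r̄m)² / 4 = 0.2619
β = Cov / Var = 0.6663 / 0.2619 = 2.5441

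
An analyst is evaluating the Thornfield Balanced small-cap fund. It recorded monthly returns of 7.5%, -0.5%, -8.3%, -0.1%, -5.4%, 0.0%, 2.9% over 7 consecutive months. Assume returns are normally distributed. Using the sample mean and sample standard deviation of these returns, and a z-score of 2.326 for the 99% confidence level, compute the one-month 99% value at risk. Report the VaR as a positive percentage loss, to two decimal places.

12.60

Mean return r̄ = -3.90 / 7 = -0.5571%
Σ(r − r̄)² = (7.5 − (-0.5571))² + (-0.5 − (-0.5571))² + … = 160.7971
sample σ = √(160.7971 / 6) = √26.7995 = 5.1768%
VaR = −(r̄ − z·σ) = −(-0.5571 − 2.326 × 5.1768) = −(-12.5983) = 12.5983%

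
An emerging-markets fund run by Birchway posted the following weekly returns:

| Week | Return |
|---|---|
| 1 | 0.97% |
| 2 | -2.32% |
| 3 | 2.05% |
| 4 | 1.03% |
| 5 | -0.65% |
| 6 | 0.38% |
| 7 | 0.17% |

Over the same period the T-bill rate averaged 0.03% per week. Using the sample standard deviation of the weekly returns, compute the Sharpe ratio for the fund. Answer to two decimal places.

0.14

Mean return r̄ = 1.630 / 7 = 0.2329%
Σ(r − r̄)² = 11.8029; sample σ = √(11.8029/6) = 1.4026%
Sharpe = (r̄ − rf) / σ = (0.2329 − 0.03) / 1.4026 = 0.2029 / 1.4026 = 0.1447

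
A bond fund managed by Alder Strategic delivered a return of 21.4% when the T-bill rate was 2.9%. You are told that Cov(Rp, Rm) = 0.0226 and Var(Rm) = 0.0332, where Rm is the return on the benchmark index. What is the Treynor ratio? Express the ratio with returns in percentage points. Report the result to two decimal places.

β = Cov / Var = 0.0226 / 0.0332 = 0.6807
Treynor = (Rp − Rf) / β = (21.4% − 2.9%) / 0.6807 = 18.50 / 0.6807 = 27.1779

27.18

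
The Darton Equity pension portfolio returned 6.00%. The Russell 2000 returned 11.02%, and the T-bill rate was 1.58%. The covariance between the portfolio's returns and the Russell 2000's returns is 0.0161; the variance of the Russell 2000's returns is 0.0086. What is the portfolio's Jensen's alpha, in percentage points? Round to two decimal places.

β = Cov / Var = 0.0161 / 0.0086 = 1.8721
E[R] = Rf + β(Rm − Rf) = 1.58% + 1.8721 × (11.02% − 1.58%) = 19.2526%
α = Rp − E[R] = 6.00% − 19.2526% = -13.2526

-13.25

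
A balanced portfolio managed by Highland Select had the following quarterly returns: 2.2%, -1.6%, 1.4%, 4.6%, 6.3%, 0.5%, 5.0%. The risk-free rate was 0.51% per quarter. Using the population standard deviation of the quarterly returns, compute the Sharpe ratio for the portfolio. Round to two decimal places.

r̄ = (2.2 − 1.6 + 1.4 + 4.6 + 6.3 + 0.5 + 5) / 7 = 2.6286%
Population σ = √[Σ(r − r̄)² / 7] = √[47.0943 / 7] = √6.7278 = 2.5938%
Sharpe = (r̄ − rf) / σ = (2.6286 − 0.51) / 2.5938 = 2.1186 / 2.5938 = 0.8168

0.82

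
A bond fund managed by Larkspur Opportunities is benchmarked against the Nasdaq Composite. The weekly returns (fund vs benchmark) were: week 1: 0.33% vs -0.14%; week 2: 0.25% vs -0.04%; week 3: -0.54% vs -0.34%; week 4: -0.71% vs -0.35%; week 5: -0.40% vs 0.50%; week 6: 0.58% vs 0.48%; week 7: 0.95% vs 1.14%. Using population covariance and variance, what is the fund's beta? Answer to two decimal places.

0.80

r̄p = 0.0657%,  r̄m = 0.1786%
Cov = Σ(rp − r̄p)(rm − r̄m) / 7 = 0.2079
Var(rm) = Σ(rm − r̄m)² / 7 = 0.2594
β = Cov / Var = 0.2079 / 0.2594 = 0.8015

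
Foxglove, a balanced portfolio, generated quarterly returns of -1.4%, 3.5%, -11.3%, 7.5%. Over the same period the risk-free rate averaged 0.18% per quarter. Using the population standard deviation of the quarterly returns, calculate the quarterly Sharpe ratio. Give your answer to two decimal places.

Mean return r̄ = -1.70 / 4 = -0.4250%
Population std dev = √[197.4275 / 4] = 7.0254%
Sharpe = (r̄ − rf) / σ = (-0.4250 − 0.18) / 7.0254 = -0.6050 / 7.0254 = -0.0861

-0.09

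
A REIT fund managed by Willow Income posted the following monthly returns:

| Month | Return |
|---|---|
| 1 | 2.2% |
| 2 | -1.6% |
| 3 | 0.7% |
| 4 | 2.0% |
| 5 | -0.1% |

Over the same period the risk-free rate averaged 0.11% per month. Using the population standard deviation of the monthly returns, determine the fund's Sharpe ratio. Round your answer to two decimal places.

0.38

Mean return μ = 3.20 / 5 = 0.6400%
Population σ = √[Σ(r − μ)² / 5] = √[9.8520 / 5] = √1.9704 = 1.4037%
Sharpe = (μ − rf) / σ = (0.6400 − 0.11) / 1.4037 = 0.5300 / 1.4037 = 0.3776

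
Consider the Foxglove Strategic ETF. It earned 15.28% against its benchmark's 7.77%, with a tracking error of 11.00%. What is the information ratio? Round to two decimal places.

0.68

IR = (Rp − Rb) / TE = (15.28% − 7.77%) / 11.00% = 7.51% / 11.00% = 0.6827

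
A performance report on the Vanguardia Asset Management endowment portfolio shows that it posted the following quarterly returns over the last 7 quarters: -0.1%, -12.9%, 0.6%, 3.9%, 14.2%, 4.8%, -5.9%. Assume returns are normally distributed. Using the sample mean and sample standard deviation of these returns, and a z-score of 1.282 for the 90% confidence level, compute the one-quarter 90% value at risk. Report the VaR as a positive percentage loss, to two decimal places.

μ = (-0.1 − 12.9 + 0.6 + 3.9 + 14.2 + 4.8 − 5.9) / 7 = 4.60 / 7 = 0.6571%
Sample std dev = √[438.4571 / 6] = 8.5485%
VaR = −(μ − z·σ) = −(0.6571 − 1.282 × 8.5485) = −(-10.3021) = 10.3021%

10.30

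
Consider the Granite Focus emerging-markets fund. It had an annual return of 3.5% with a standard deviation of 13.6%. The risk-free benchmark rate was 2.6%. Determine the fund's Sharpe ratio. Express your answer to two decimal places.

Sharpe = (Rp − Rf) / σp = (3.5% − 2.6%) / 13.6% = 0.90% / 13.6% = 0.0662

0.07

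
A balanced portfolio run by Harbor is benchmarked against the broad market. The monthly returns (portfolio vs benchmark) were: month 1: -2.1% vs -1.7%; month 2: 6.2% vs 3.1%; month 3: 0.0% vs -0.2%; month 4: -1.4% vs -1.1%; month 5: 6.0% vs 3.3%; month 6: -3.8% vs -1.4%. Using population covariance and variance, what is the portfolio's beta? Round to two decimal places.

r̄p = 0.8167%,  r̄m = 0.3333%
Cov = Σ(rp − r̄p)(rm − r̄m) / 6 = 7.9694
Var(rm) = Σ(rm − r̄m)² / 6 = 4.3222
β = Cov / Var = 7.9694 / 4.3222 = 1.8438

1.84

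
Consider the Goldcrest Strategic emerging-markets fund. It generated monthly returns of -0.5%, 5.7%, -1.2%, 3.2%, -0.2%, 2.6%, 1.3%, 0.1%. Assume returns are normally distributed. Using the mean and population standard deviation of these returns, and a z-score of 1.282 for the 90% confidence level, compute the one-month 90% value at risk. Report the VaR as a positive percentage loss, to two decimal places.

Mean return μ = 11.00 / 8 = 1.3750%
Σ(r − μ)² = (-0.5 − 1.3750)² + (5.7 − 1.3750)² + (-1.2 − 1.3750)² + … = 37.7950
σ = √[37.7950 / 8] = 2.1736%
VaR = −(μ − z·σ) = −(1.3750 − 1.282 × 2.1736) = −(-1.4116) = 1.4116%

1.41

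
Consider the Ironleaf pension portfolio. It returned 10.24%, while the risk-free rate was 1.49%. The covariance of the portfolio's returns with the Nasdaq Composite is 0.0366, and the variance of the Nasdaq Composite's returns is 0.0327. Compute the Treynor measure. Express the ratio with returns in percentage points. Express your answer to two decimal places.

β = Cov / Var = 0.0366 / 0.0327 = 1.1193
Treynor = (Rp − Rf) / β = (10.24% − 1.49%) / 1.1193 = 8.75 / 1.1193 = 7.8174

7.82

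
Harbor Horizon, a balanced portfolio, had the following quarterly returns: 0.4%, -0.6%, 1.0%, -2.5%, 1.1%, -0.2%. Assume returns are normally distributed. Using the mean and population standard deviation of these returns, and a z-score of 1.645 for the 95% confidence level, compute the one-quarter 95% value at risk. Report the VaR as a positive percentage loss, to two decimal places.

2.14

Mean return r̄ = -0.80 / 6 = -0.1333%
Σ(r − r̄)² = 8.9133; population σ = √(8.9133/6) = 1.2188%
VaR = −(r̄ − z·σ) = −(-0.1333 − 1.645 × 1.2188) = −(-2.1382) = 2.1382%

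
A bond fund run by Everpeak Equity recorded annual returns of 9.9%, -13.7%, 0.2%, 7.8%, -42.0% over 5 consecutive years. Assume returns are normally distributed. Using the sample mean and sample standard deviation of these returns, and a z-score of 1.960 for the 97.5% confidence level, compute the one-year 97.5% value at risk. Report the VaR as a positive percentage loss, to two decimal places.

49.42

r̄ = (9.9 − 13.7 + 0.2 + 7.8 − 42) / 5 = -37.80 / 5 = -7.5600%
Σ(r − r̄)² = 1824.8120; sample σ = √(1824.8120/4) = 21.3589%
VaR = −(r̄ − z·σ) = −(-7.5600 − 1.960 × 21.3589) = −(-49.4234) = 49.4234%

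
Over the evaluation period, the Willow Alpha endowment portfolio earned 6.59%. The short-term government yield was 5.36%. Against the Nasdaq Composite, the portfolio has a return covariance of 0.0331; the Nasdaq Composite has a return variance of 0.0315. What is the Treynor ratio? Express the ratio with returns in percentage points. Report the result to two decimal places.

β = Cov / Var = 0.0331 / 0.0315 = 1.0508
Treynor = (Rp − Rf) / β = (6.59% − 5.36%) / 1.0508 = 1.23 / 1.0508 = 1.1705

1.17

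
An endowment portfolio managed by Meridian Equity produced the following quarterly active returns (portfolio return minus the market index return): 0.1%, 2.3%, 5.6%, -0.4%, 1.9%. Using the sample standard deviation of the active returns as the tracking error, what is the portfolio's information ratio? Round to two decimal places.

0.80

Mean return r̄ = 9.50 / 5 = 1.9000%
Sample σ = √[Σ(r − r̄)² / 4] = √[22.3800 / 4] = √5.5950 = 2.3654%
IR = r̄ / tracking error = 1.9000 / 2.3654 = 0.8032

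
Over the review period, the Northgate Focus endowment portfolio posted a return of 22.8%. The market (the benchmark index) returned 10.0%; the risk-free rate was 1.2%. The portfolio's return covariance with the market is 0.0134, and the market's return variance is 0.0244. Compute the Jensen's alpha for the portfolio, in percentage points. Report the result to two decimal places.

16.77

β = Cov / Var = 0.0134 / 0.0244 = 0.5492
E[R] = Rf + β(Rm − Rf) = 1.2% + 0.5492 × (10.0% − 1.2%) = 6.0330%
α = Rp − E[R] = 22.8% − 6.0330% = 16.7670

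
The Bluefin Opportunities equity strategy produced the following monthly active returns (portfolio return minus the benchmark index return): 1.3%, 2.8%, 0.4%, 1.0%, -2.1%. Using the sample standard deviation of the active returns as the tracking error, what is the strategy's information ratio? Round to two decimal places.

Mean return μ = 3.40 / 5 = 0.6800%
Sample σ = √[Σ(r − μ)² / 4] = √[12.7880 / 4] = √3.1970 = 1.7880%
IR = μ / tracking error = 0.6800 / 1.7880 = 0.3803

0.38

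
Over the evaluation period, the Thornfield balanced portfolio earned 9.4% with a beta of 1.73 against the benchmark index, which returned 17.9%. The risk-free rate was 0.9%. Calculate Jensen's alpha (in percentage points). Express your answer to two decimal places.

-20.91

CAPM expected return = Rf + β(Rm − Rf) = 0.9% + 1.73 × (17.9% − 0.9%) = 0.9 + 1.73 × 17.00 = 30.3100%
Jensen's α = Rp − E[R] = 9.4% − 30.3100% = -20.9100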